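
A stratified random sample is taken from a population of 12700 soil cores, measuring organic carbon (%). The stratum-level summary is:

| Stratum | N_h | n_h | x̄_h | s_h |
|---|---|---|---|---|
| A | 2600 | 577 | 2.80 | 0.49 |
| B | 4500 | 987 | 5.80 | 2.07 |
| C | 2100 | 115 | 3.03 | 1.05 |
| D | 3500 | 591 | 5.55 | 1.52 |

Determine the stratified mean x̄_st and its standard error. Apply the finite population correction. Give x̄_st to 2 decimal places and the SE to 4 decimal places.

x̄_st = Σ W_h x̄_h = (2600·2.80 + 4500·5.80 + 2100·3.03 + 3500·5.55)/12700 = 4.65890
V̂(x̄_st) = Σ W_h² (1 − n_h/N_h) s_h²/n_h, with W_h = N_h/N and N = 12700:
  stratum A: (2600/12700)²·(1 − 577/2600)·0.49²/577 = 1.35699e-05
  stratum B: (4500/12700)²·(1 − 987/4500)·2.07²/987 = 0.000425507
  stratum C: (2100/12700)²·(1 − 115/2100)·1.05²/115 = 0.000247773
  stratum D: (3500/12700)²·(1 − 591/3500)·1.52²/591 = 0.000246777
V̂(x̄_st) = 0.000933626
SE(x̄_st) = √0.000933626 = 0.0305553

x̄_st ≈ 4.66, SE ≈ 0.0306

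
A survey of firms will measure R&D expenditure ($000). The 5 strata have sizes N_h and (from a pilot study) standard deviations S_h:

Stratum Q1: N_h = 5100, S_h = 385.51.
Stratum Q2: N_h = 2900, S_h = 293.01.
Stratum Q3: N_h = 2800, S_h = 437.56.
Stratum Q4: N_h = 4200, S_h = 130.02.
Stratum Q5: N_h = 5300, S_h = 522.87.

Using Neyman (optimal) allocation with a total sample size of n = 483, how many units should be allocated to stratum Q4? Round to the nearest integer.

36

Neyman allocation: n_h = n · N_h S_h / Σ N_i S_i, with n = 483.
  stratum Q1: N_h·S_h = 5100·385.51 = 1966101.00
  stratum Q2: N_h·S_h = 2900·293.01 = 849729.00
  stratum Q3: N_h·S_h = 2800·437.56 = 1225168.00
  stratum Q4: N_h·S_h = 4200·130.02 = 546084.00
  stratum Q5: N_h·S_h = 5300·522.87 = 2771211.00
Σ N_h S_h = 7358293.00
n for stratum Q4 = 483·546084.00/7358293.00 = 35.845 → 36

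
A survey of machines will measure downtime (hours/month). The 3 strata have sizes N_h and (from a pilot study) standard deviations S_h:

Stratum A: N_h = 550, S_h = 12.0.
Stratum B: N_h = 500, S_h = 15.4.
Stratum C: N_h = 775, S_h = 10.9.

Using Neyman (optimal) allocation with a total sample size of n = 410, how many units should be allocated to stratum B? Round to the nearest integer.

139

Neyman allocation: n_h = n · N_h S_h / Σ N_i S_i, with n = 410.
  stratum A: N_h·S_h = 550·12.0 = 6600.00
  stratum B: N_h·S_h = 500·15.4 = 7700.00
  stratum C: N_h·S_h = 775·10.9 = 8447.50
Σ N_h S_h = 22747.50
n for stratum B = 410·7700.00/22747.50 = 138.784 → 139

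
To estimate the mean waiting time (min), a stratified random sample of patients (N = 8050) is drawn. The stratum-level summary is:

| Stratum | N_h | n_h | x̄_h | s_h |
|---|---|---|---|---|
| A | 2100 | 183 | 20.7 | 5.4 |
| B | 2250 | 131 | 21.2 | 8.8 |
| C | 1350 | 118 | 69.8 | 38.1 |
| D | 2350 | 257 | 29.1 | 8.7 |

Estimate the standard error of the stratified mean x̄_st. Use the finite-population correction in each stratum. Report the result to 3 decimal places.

SE(x̄_st) ≈ 0.626

V̂(x̄_st) = Σ W_h² (1 − n_h/N_h) s_h²/n_h, with W_h = N_h/N and N = 8050:
  stratum A: (2100/8050)²·(1 − 183/2100)·5.4²/183 = 0.00989888
  stratum B: (2250/8050)²·(1 − 131/2250)·8.8²/131 = 0.0434926
  stratum C: (1350/8050)²·(1 − 118/1350)·38.1²/118 = 0.315733
  stratum D: (2350/8050)²·(1 − 257/2350)·8.7²/257 = 0.0223538
V̂(x̄_st) = 0.391479
SE(x̄_st) = √0.391479 = 0.625683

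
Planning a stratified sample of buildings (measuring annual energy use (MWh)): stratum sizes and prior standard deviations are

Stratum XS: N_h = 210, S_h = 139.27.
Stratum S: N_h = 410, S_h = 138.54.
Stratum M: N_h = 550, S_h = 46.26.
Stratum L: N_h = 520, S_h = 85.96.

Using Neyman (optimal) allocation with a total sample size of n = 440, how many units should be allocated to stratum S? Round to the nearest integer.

160

Neyman allocation: n_h = n · N_h S_h / Σ N_i S_i, with n = 440.
  stratum XS: N_h·S_h = 210·139.27 = 29246.70
  stratum S: N_h·S_h = 410·138.54 = 56801.40
  stratum M: N_h·S_h = 550·46.26 = 25443.00
  stratum L: N_h·S_h = 520·85.96 = 44699.20
Σ N_h S_h = 156190.30
n for stratum S = 440·56801.40/156190.30 = 160.014 → 160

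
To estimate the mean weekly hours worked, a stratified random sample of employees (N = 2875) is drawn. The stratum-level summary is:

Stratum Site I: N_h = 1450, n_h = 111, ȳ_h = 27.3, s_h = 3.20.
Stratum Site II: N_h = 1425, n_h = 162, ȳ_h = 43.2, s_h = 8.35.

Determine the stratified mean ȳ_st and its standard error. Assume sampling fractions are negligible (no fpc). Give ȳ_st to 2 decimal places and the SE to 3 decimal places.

ȳ_st ≈ 35.18, SE ≈ 0.359

ȳ_st = Σ W_h ȳ_h = (1450·27.3 + 1425·43.2)/2875 = 35.18087
V̂(ȳ_st) = Σ W_h² s_h²/n_h, with W_h = N_h/N and N = 2875:
  stratum Site I: (1450/2875)²·3.20²/111 = 0.0234659
  stratum Site II: (1425/2875)²·8.35²/162 = 0.105733
V̂(ȳ_st) = 0.129199
SE(ȳ_st) = √0.129199 = 0.359443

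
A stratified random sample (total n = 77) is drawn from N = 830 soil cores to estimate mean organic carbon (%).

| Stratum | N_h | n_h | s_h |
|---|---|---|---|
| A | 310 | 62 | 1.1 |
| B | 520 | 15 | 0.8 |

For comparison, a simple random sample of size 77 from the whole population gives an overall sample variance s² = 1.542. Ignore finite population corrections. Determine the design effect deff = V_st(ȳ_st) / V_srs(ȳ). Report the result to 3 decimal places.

deff ≈ 0.972

V̂(ȳ_st) = Σ W_h² s_h²/n_h, with W_h = N_h/N and N = 830:
  stratum A: (310/830)²·1.1²/62 = 0.00272246
  stratum B: (520/830)²·0.8²/15 = 0.0167471
V_st = 0.0194695
V_srs = s²/n = 1.542/77 = 0.020026
deff = V_st / V_srs = 0.0194695/0.020026 = 0.9722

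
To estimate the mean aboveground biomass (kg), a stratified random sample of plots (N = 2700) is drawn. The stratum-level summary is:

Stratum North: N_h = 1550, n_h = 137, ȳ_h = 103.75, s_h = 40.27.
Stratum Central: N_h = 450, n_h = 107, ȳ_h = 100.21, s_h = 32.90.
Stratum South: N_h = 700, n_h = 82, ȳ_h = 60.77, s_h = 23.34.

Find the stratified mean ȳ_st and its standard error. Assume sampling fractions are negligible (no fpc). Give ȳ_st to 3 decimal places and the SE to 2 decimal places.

ȳ_st = Σ W_h ȳ_h = (1550·103.75 + 450·100.21 + 700·60.77)/2700 = 92.01704
V̂(ȳ_st) = Σ W_h² s_h²/n_h, with W_h = N_h/N and N = 2700:
  stratum North: (1550/2700)²·40.27²/137 = 3.90102
  stratum Central: (450/2700)²·32.90²/107 = 0.280999
  stratum South: (700/2700)²·23.34²/82 = 0.446536
V̂(ȳ_st) = 4.62856
SE(ȳ_st) = √4.62856 = 2.15141

ȳ_st ≈ 92.017, SE ≈ 2.15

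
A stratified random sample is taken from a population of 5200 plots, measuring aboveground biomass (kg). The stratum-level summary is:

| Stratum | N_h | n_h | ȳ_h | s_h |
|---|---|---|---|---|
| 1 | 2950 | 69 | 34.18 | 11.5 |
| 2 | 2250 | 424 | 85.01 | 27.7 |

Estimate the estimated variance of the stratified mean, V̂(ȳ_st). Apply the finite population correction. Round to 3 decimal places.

V̂(ȳ_st) = Σ W_h² (1 − n_h/N_h) s_h²/n_h, with W_h = N_h/N and N = 5200:
  stratum 1: (2950/5200)²·(1 − 69/2950)·11.5²/69 = 0.602428
  stratum 2: (2250/5200)²·(1 − 424/2250)·27.7²/424 = 0.27496
V̂(ȳ_st) = 0.877389

V̂(ȳ_st) ≈ 0.877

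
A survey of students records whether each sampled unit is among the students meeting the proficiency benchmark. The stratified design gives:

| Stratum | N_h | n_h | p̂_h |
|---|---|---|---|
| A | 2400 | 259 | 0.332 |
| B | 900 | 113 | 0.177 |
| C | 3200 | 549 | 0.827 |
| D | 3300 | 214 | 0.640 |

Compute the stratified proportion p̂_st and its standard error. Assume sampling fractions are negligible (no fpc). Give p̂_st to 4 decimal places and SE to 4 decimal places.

p̂_st ≈ 0.5831, SE ≈ 0.0146

N = 9800; stratum weights W_h = N_h/N.
p̂_st = Σ W_h p̂_h = (2400·0.332 + 900·0.177 + 3200·0.827 + 3300·0.640)/9800 = 0.58311
V̂(p̂_st) = Σ W_h² p̂_h(1−p̂_h)/(n_h−1):
  stratum A: (2400/9800)²·0.332·0.668/258 = 5.15543e-05
  stratum B: (900/9800)²·0.177·0.823/112 = 1.09695e-05
  stratum C: (3200/9800)²·0.827·0.173/548 = 2.78368e-05
  stratum D: (3300/9800)²·0.640·0.360/213 = 0.000122653
V̂(p̂_st) = 0.000213014; SE = √V̂ = 0.014595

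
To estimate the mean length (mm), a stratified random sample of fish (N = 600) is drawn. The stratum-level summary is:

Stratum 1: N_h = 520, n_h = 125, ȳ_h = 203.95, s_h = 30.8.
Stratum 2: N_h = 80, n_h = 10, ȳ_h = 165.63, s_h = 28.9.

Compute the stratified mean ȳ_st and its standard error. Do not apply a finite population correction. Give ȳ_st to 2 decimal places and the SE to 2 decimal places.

ȳ_st = Σ W_h ȳ_h = (520·203.95 + 80·165.63)/600 = 198.84067
V̂(ȳ_st) = Σ W_h² s_h²/n_h, with W_h = N_h/N and N = 600:
  stratum 1: (520/600)²·30.8²/125 = 5.70027
  stratum 2: (80/600)²·28.9²/10 = 1.48482
V̂(ȳ_st) = 7.18509
SE(ȳ_st) = √7.18509 = 2.6805

ȳ_st ≈ 198.84, SE ≈ 2.68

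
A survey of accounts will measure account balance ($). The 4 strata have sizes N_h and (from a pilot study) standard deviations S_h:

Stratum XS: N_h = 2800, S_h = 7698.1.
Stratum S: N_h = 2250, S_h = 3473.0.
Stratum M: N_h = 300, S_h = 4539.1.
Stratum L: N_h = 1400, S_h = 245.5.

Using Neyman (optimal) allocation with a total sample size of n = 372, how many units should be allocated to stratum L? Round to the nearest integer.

4

Neyman allocation: n_h = n · N_h S_h / Σ N_i S_i, with n = 372.
  stratum XS: N_h·S_h = 2800·7698.1 = 21554680.00
  stratum S: N_h·S_h = 2250·3473.0 = 7814250.00
  stratum M: N_h·S_h = 300·4539.1 = 1361730.00
  stratum L: N_h·S_h = 1400·245.5 = 343700.00
Σ N_h S_h = 31074360.00
n for stratum L = 372·343700.00/31074360.00 = 4.115 → 4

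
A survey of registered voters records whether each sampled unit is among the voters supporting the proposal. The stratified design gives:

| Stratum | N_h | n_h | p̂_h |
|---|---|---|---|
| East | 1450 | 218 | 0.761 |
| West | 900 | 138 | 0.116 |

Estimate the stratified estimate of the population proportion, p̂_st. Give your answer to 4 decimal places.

N = 2350; stratum weights W_h = N_h/N.
p̂_st = Σ W_h p̂_h = (1450·0.761 + 900·0.116)/2350 = 0.51398

p̂_st ≈ 0.5140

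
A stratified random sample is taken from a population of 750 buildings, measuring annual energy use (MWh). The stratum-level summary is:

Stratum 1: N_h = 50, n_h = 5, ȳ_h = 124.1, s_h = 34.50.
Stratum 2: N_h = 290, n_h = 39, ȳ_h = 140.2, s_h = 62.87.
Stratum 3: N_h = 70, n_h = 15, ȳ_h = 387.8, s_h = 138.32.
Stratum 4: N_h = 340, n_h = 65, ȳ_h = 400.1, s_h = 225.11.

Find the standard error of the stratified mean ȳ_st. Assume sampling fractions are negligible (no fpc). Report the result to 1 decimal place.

V̂(ȳ_st) = Σ W_h² s_h²/n_h, with W_h = N_h/N and N = 750:
  stratum 1: (50/750)²·34.50²/5 = 1.058
  stratum 2: (290/750)²·62.87²/39 = 15.1529
  stratum 3: (70/750)²·138.32²/15 = 11.111
  stratum 4: (340/750)²·225.11²/65 = 160.218
V̂(ȳ_st) = 187.54
SE(ȳ_st) = √187.54 = 13.6945

SE(ȳ_st) ≈ 13.7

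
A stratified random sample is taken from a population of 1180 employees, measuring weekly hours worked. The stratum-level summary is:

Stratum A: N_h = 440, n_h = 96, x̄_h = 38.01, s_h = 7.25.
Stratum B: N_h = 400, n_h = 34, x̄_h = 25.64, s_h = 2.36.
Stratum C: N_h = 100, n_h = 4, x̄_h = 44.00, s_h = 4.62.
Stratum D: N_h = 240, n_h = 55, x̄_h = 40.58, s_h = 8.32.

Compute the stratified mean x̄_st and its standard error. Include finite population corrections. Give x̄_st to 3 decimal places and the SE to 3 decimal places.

x̄_st ≈ 34.847, SE ≈ 0.392

x̄_st = Σ W_h x̄_h = (440·38.01 + 400·25.64 + 100·44.00 + 240·40.58)/1180 = 34.84712
V̂(x̄_st) = Σ W_h² (1 − n_h/N_h) s_h²/n_h, with W_h = N_h/N and N = 1180:
  stratum A: (440/1180)²·(1 − 96/440)·7.25²/96 = 0.0595185
  stratum B: (400/1180)²·(1 − 34/400)·2.36²/34 = 0.0172235
  stratum C: (100/1180)²·(1 − 4/100)·4.62²/4 = 0.0367901
  stratum D: (240/1180)²·(1 − 55/240)·8.32²/55 = 0.0401331
V̂(x̄_st) = 0.153665
SE(x̄_st) = √0.153665 = 0.392002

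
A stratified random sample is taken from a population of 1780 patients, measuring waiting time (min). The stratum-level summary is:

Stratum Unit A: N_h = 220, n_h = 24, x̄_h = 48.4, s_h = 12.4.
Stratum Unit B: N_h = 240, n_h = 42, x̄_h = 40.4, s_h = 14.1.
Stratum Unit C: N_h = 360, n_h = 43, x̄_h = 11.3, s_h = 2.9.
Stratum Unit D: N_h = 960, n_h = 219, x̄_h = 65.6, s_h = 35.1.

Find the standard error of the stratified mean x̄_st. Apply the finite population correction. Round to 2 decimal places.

V̂(x̄_st) = Σ W_h² (1 − n_h/N_h) s_h²/n_h, with W_h = N_h/N and N = 1780:
  stratum Unit A: (220/1780)²·(1 − 24/220)·12.4²/24 = 0.0871908
  stratum Unit B: (240/1780)²·(1 − 42/240)·14.1²/42 = 0.0709946
  stratum Unit C: (360/1780)²·(1 − 43/360)·2.9²/43 = 0.00704449
  stratum Unit D: (960/1780)²·(1 − 219/960)·35.1²/219 = 1.26305
V̂(x̄_st) = 1.42828
SE(x̄_st) = √1.42828 = 1.19511

SE(x̄_st) ≈ 1.20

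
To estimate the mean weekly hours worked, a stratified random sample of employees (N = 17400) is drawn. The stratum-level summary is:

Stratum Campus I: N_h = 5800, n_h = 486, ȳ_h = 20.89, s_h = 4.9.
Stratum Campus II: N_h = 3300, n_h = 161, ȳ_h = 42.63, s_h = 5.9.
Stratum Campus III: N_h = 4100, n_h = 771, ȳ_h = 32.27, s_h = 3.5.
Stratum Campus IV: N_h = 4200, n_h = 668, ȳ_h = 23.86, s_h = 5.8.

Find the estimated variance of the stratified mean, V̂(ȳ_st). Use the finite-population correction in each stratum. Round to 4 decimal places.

V̂(ȳ_st) = Σ W_h² (1 − n_h/N_h) s_h²/n_h, with W_h = N_h/N and N = 17400:
  stratum Campus I: (5800/17400)²·(1 − 486/5800)·4.9²/486 = 0.00502929
  stratum Campus II: (3300/17400)²·(1 − 161/3300)·5.9²/161 = 0.0073975
  stratum Campus III: (4100/17400)²·(1 − 771/4100)·3.5²/771 = 0.000716277
  stratum Campus IV: (4200/17400)²·(1 − 668/4200)·5.8²/668 = 0.00246747
V̂(ȳ_st) = 0.0156105

V̂(ȳ_st) ≈ 0.0156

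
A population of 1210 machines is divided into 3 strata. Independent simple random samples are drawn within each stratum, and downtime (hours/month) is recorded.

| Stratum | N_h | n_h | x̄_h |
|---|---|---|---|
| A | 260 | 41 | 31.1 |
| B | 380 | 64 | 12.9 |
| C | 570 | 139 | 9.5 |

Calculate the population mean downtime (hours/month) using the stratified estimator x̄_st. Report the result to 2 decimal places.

N = Σ N_h = 1210. Stratum weights W_h = N_h/N.
x̄_st = (260·31.1 + 380·12.9 + 570·9.5) / 1210 = 15.2091

x̄_st ≈ 15.21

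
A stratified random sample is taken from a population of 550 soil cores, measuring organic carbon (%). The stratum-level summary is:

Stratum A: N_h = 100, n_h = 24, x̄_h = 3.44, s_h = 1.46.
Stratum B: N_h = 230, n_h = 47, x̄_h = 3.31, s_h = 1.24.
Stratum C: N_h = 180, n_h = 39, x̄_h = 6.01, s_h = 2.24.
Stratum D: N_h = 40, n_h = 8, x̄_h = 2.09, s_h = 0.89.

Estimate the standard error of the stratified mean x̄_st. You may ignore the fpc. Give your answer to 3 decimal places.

V̂(x̄_st) = Σ W_h² s_h²/n_h, with W_h = N_h/N and N = 550:
  stratum A: (100/550)²·1.46²/24 = 0.00293609
  stratum B: (230/550)²·1.24²/47 = 0.00572105
  stratum C: (180/550)²·2.24²/39 = 0.0137801
  stratum D: (40/550)²·0.89²/8 = 0.000523702
V̂(x̄_st) = 0.0229609
SE(x̄_st) = √0.0229609 = 0.151529

SE(x̄_st) ≈ 0.152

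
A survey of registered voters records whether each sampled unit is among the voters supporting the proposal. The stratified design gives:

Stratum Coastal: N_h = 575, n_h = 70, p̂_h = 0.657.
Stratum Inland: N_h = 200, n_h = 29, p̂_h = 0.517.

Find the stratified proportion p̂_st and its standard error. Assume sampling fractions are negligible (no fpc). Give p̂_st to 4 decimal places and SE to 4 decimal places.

p̂_st ≈ 0.6209, SE ≈ 0.0489

N = 775; stratum weights W_h = N_h/N.
p̂_st = Σ W_h p̂_h = (575·0.657 + 200·0.517)/775 = 0.62087
V̂(p̂_st) = Σ W_h² p̂_h(1−p̂_h)/(n_h−1):
  stratum Coastal: (575/775)²·0.657·0.343/69 = 0.00179781
  stratum Inland: (200/775)²·0.517·0.483/28 = 0.000593931
V̂(p̂_st) = 0.00239174; SE = √V̂ = 0.0489054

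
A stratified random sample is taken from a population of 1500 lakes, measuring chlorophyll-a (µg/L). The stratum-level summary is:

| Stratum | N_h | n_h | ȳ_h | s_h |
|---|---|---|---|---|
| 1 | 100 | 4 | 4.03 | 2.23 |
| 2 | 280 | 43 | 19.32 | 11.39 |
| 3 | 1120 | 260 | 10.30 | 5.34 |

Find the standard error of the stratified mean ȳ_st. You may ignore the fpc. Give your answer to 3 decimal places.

V̂(ȳ_st) = Σ W_h² s_h²/n_h, with W_h = N_h/N and N = 1500:
  stratum 1: (100/1500)²·2.23²/4 = 0.00552544
  stratum 2: (280/1500)²·11.39²/43 = 0.105127
  stratum 3: (1120/1500)²·5.34²/260 = 0.0611452
V̂(ȳ_st) = 0.171797
SE(ȳ_st) = √0.171797 = 0.414484

SE(ȳ_st) ≈ 0.414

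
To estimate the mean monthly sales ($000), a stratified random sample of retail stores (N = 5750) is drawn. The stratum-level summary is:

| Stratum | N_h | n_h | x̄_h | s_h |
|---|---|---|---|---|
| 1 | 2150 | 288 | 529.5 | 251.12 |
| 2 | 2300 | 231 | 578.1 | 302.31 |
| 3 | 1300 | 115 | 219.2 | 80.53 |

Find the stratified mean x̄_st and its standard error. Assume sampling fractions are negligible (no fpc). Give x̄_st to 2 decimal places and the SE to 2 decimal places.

x̄_st ≈ 478.79, SE ≈ 9.84

x̄_st = Σ W_h x̄_h = (2150·529.5 + 2300·578.1 + 1300·219.2)/5750 = 478.78522
V̂(x̄_st) = Σ W_h² s_h²/n_h, with W_h = N_h/N and N = 5750:
  stratum 1: (2150/5750)²·251.12²/288 = 30.6134
  stratum 2: (2300/5750)²·302.31²/231 = 63.3014
  stratum 3: (1300/5750)²·80.53²/115 = 2.8825
V̂(x̄_st) = 96.7972
SE(x̄_st) = √96.7972 = 9.83856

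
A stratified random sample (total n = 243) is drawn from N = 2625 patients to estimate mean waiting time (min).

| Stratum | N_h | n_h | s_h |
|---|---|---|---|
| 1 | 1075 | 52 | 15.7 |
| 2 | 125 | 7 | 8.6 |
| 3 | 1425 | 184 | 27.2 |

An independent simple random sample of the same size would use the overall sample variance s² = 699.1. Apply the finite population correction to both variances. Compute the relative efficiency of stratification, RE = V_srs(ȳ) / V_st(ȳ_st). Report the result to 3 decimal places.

V̂(ȳ_st) = Σ W_h² (1 − n_h/N_h) s_h²/n_h, with W_h = N_h/N and N = 2625:
  stratum 1: (1075/2625)²·(1 − 52/1075)·15.7²/52 = 0.756522
  stratum 2: (125/2625)²·(1 − 7/125)·8.6²/7 = 0.0226169
  stratum 3: (1425/2625)²·(1 − 184/1425)·27.2²/184 = 1.03192
V_st = 1.81106
V_srs = (1 − 243/2625)·699.1/243 = 2.61063
Relative efficiency = V_srs / V_st = 2.61063/1.81106 = 1.4415

RE ≈ 1.441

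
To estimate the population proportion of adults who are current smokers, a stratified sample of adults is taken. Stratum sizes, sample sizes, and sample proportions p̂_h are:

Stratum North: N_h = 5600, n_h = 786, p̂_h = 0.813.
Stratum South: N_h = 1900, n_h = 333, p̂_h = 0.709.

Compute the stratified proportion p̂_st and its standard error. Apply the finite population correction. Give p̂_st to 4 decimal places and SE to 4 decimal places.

p̂_st ≈ 0.7867, SE ≈ 0.0112

N = 7500; stratum weights W_h = N_h/N.
p̂_st = Σ W_h p̂_h = (5600·0.813 + 1900·0.709)/7500 = 0.78665
V̂(p̂_st) = Σ W_h² (1 − n_h/N_h) p̂_h(1−p̂_h)/(n_h−1):
  stratum North: (5600/7500)²·(1 − 786/5600)·0.813·0.187/785 = 9.28184e-05
  stratum South: (1900/7500)²·(1 − 333/1900)·0.709·0.291/332 = 3.28928e-05
V̂(p̂_st) = 0.000125711; SE = √V̂ = 0.0112121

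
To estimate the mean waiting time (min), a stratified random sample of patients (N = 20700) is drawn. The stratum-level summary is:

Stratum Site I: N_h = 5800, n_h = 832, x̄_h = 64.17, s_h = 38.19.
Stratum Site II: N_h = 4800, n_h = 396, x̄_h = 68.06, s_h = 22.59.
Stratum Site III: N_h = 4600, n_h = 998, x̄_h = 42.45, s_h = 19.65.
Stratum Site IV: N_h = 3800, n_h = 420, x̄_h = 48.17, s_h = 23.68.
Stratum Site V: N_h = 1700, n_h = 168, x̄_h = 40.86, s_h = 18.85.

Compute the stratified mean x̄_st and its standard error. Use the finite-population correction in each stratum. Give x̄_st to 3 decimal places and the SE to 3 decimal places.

x̄_st ≈ 55.394, SE ≈ 0.499

x̄_st = Σ W_h x̄_h = (5800·64.17 + 4800·68.06 + 4600·42.45 + 3800·48.17 + 1700·40.86)/20700 = 55.39382
V̂(x̄_st) = Σ W_h² (1 − n_h/N_h) s_h²/n_h, with W_h = N_h/N and N = 20700:
  stratum Site I: (5800/20700)²·(1 − 832/5800)·38.19²/832 = 0.117881
  stratum Site II: (4800/20700)²·(1 − 396/4800)·22.59²/396 = 0.0635748
  stratum Site III: (4600/20700)²·(1 − 998/4600)·19.65²/998 = 0.0149608
  stratum Site IV: (3800/20700)²·(1 − 420/3800)·23.68²/420 = 0.0400197
  stratum Site V: (1700/20700)²·(1 − 168/1700)·18.85²/168 = 0.0128552
V̂(x̄_st) = 0.249292
SE(x̄_st) = √0.249292 = 0.499291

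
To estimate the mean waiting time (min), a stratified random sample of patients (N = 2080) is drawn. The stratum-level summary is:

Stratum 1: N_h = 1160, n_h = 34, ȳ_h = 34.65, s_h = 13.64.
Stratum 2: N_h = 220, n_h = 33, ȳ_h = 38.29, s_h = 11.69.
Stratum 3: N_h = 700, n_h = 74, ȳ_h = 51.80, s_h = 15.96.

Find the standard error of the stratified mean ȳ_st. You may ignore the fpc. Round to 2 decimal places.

V̂(ȳ_st) = Σ W_h² s_h²/n_h, with W_h = N_h/N and N = 2080:
  stratum 1: (1160/2080)²·13.64²/34 = 1.70192
  stratum 2: (220/2080)²·11.69²/33 = 0.046327
  stratum 3: (700/2080)²·15.96²/74 = 0.389855
V̂(ȳ_st) = 2.1381
SE(ȳ_st) = √2.1381 = 1.46223

SE(ȳ_st) ≈ 1.46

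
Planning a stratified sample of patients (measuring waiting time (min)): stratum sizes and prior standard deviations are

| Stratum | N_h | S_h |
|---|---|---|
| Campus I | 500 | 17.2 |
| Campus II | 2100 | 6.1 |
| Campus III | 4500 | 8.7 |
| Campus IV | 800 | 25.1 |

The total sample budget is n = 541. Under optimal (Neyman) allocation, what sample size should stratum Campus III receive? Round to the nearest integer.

263

Neyman allocation: n_h = n · N_h S_h / Σ N_i S_i, with n = 541.
  stratum Campus I: N_h·S_h = 500·17.2 = 8600.00
  stratum Campus II: N_h·S_h = 2100·6.1 = 12810.00
  stratum Campus III: N_h·S_h = 4500·8.7 = 39150.00
  stratum Campus IV: N_h·S_h = 800·25.1 = 20080.00
Σ N_h S_h = 80640.00
n for stratum Campus III = 541·39150.00/80640.00 = 262.651 → 263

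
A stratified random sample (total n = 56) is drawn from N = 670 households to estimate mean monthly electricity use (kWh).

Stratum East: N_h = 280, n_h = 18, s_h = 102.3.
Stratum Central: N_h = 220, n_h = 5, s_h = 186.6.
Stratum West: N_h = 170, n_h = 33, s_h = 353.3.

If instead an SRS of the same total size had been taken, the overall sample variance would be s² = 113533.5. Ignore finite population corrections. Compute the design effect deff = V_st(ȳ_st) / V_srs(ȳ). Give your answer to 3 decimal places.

deff ≈ 0.541

V̂(ȳ_st) = Σ W_h² s_h²/n_h, with W_h = N_h/N and N = 670:
  stratum East: (280/670)²·102.3²/18 = 101.542
  stratum Central: (220/670)²·186.6²/5 = 750.843
  stratum West: (170/670)²·353.3²/33 = 243.513
V_st = 1095.9
V_srs = s²/n = 113533.5/56 = 2027.38
deff = V_st / V_srs = 1095.9/2027.38 = 0.5405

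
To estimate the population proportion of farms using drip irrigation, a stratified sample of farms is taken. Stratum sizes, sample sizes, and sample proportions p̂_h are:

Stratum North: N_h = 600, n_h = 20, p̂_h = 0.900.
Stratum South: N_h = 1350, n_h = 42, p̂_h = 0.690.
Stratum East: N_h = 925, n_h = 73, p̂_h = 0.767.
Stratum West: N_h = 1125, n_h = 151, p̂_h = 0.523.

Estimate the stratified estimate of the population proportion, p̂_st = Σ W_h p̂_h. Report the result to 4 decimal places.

N = 4000; stratum weights W_h = N_h/N.
p̂_st = Σ W_h p̂_h = (600·0.900 + 1350·0.690 + 925·0.767 + 1125·0.523)/4000 = 0.69234

p̂_st ≈ 0.6923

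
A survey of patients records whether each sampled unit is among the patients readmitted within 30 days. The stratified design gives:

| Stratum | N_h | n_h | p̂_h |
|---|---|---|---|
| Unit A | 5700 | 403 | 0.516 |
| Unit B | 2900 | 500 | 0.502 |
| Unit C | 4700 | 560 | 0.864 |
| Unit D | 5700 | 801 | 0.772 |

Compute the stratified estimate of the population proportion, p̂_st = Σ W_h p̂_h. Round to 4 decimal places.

N = 19000; stratum weights W_h = N_h/N.
p̂_st = Σ W_h p̂_h = (5700·0.516 + 2900·0.502 + 4700·0.864 + 5700·0.772)/19000 = 0.67675

p̂_st ≈ 0.6767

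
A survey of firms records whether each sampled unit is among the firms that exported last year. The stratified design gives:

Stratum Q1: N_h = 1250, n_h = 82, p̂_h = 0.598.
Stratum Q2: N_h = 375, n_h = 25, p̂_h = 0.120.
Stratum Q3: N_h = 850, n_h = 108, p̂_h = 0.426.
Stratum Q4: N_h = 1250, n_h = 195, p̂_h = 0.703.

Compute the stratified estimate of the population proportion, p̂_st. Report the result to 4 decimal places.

N = 3725; stratum weights W_h = N_h/N.
p̂_st = Σ W_h p̂_h = (1250·0.598 + 375·0.120 + 850·0.426 + 1250·0.703)/3725 = 0.54587

p̂_st ≈ 0.5459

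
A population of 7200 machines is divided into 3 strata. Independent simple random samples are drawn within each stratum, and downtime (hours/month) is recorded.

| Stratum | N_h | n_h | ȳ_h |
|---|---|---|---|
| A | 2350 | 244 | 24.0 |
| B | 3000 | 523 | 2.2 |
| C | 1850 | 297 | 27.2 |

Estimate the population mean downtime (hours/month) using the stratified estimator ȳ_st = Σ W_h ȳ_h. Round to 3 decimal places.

N = Σ N_h = 7200. Stratum weights W_h = N_h/N.
ȳ_st = (2350·24.0 + 3000·2.2 + 1850·27.2) / 7200 = 15.73889

ȳ_st ≈ 15.739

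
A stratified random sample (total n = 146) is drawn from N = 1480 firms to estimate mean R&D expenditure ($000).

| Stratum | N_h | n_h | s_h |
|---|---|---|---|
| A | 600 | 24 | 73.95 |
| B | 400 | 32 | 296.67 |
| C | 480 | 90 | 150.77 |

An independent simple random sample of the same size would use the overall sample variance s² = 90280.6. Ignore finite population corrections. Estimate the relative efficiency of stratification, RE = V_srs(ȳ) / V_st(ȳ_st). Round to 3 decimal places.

RE ≈ 2.334

V̂(ȳ_st) = Σ W_h² s_h²/n_h, with W_h = N_h/N and N = 1480:
  stratum A: (600/1480)²·73.95²/24 = 37.4493
  stratum B: (400/1480)²·296.67²/32 = 200.906
  stratum C: (480/1480)²·150.77²/90 = 26.5672
V_st = 264.923
V_srs = s²/n = 90280.6/146 = 618.36
Relative efficiency = V_srs / V_st = 618.36/264.923 = 2.3341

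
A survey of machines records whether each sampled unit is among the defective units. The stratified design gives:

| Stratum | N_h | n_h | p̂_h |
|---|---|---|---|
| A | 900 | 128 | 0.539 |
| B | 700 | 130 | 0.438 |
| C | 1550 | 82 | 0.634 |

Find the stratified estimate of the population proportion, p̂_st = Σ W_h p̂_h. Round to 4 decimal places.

N = 3150; stratum weights W_h = N_h/N.
p̂_st = Σ W_h p̂_h = (900·0.539 + 700·0.438 + 1550·0.634)/3150 = 0.56330

p̂_st ≈ 0.5633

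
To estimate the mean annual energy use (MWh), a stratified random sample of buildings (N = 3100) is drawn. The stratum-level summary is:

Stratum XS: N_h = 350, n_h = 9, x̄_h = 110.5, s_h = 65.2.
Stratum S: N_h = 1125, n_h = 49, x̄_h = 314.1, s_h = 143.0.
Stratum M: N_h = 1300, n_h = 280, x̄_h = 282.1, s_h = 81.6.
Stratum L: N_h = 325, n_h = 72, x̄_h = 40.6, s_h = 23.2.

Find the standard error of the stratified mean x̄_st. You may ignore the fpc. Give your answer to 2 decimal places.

V̂(x̄_st) = Σ W_h² s_h²/n_h, with W_h = N_h/N and N = 3100:
  stratum XS: (350/3100)²·65.2²/9 = 6.02096
  stratum S: (1125/3100)²·143.0²/49 = 54.9614
  stratum M: (1300/3100)²·81.6²/280 = 4.18202
  stratum L: (325/3100)²·23.2²/72 = 0.082165
V̂(x̄_st) = 65.2465
SE(x̄_st) = √65.2465 = 8.07753

SE(x̄_st) ≈ 8.08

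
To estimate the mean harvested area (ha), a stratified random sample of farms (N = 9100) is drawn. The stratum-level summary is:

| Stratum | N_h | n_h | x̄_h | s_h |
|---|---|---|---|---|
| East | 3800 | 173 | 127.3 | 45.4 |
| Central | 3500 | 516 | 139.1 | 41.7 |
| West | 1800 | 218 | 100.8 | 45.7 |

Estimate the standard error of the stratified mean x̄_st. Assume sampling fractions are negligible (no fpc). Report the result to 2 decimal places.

SE(x̄_st) ≈ 1.72

V̂(x̄_st) = Σ W_h² s_h²/n_h, with W_h = N_h/N and N = 9100:
  stratum East: (3800/9100)²·45.4²/173 = 2.07754
  stratum Central: (3500/9100)²·41.7²/516 = 0.498512
  stratum West: (1800/9100)²·45.7²/218 = 0.374833
V̂(x̄_st) = 2.95089
SE(x̄_st) = √2.95089 = 1.71781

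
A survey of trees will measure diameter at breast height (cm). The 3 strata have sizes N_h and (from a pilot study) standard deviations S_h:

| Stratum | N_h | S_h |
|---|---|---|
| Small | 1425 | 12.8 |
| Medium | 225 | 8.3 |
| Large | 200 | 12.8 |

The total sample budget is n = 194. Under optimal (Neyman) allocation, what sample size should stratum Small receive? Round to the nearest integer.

156

Neyman allocation: n_h = n · N_h S_h / Σ N_i S_i, with n = 194.
  stratum Small: N_h·S_h = 1425·12.8 = 18240.00
  stratum Medium: N_h·S_h = 225·8.3 = 1867.50
  stratum Large: N_h·S_h = 200·12.8 = 2560.00
Σ N_h S_h = 22667.50
n for stratum Small = 194·18240.00/22667.50 = 156.107 → 156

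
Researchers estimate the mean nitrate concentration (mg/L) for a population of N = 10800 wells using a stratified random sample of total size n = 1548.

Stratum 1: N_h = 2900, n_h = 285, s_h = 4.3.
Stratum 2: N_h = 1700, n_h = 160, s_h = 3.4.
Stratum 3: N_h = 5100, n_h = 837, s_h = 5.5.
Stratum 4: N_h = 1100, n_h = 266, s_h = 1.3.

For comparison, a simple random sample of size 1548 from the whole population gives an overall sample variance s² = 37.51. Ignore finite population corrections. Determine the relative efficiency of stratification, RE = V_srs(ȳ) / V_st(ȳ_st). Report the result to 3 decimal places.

V̂(ȳ_st) = Σ W_h² s_h²/n_h, with W_h = N_h/N and N = 10800:
  stratum 1: (2900/10800)²·4.3²/285 = 0.00467779
  stratum 2: (1700/10800)²·3.4²/160 = 0.00179014
  stratum 3: (5100/10800)²·5.5²/837 = 0.00805922
  stratum 4: (1100/10800)²·1.3²/266 = 6.59087e-05
V_st = 0.0145931
V_srs = s²/n = 37.51/1548 = 0.0242313
Relative efficiency = V_srs / V_st = 0.0242313/0.0145931 = 1.6605

RE ≈ 1.660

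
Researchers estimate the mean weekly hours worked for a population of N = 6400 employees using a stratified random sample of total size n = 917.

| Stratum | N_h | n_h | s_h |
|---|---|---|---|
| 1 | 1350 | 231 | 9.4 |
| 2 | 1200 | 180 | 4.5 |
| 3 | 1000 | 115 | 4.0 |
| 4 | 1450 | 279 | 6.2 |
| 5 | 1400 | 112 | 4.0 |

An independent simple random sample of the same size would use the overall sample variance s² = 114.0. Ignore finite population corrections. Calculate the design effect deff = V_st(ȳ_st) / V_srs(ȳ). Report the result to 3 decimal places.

deff ≈ 0.308

V̂(ȳ_st) = Σ W_h² s_h²/n_h, with W_h = N_h/N and N = 6400:
  stratum 1: (1350/6400)²·9.4²/231 = 0.0170197
  stratum 2: (1200/6400)²·4.5²/180 = 0.00395508
  stratum 3: (1000/6400)²·4.0²/115 = 0.00339674
  stratum 4: (1450/6400)²·6.2²/279 = 0.00707221
  stratum 5: (1400/6400)²·4.0²/112 = 0.00683594
V_st = 0.0382796
V_srs = s²/n = 114.0/917 = 0.124318
deff = V_st / V_srs = 0.0382796/0.124318 = 0.3079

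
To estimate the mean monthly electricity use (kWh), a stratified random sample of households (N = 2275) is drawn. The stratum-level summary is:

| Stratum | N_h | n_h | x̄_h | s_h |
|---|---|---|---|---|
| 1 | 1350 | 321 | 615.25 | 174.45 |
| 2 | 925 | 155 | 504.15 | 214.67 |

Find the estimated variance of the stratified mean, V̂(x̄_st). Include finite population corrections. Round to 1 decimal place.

V̂(x̄_st) = Σ W_h² (1 − n_h/N_h) s_h²/n_h, with W_h = N_h/N and N = 2275:
  stratum 1: (1350/2275)²·(1 − 321/1350)·174.45²/321 = 25.4462
  stratum 2: (925/2275)²·(1 − 155/925)·214.67²/155 = 40.9148
V̂(x̄_st) = 66.361

V̂(x̄_st) ≈ 66.4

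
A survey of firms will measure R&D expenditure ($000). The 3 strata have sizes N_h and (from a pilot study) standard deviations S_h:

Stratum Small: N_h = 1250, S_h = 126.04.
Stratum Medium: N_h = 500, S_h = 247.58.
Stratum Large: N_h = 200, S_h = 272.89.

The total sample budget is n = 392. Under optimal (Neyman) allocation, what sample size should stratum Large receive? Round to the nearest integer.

64

Neyman allocation: n_h = n · N_h S_h / Σ N_i S_i, with n = 392.
  stratum Small: N_h·S_h = 1250·126.04 = 157550.00
  stratum Medium: N_h·S_h = 500·247.58 = 123790.00
  stratum Large: N_h·S_h = 200·272.89 = 54578.00
Σ N_h S_h = 335918.00
n for stratum Large = 392·54578.00/335918.00 = 63.690 → 64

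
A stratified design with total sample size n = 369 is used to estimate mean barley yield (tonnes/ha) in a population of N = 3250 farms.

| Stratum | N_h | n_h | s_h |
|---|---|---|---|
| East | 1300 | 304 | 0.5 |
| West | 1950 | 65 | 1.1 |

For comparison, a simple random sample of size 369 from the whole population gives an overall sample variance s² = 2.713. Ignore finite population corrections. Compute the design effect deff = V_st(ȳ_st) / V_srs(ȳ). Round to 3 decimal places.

deff ≈ 0.929

V̂(ȳ_st) = Σ W_h² s_h²/n_h, with W_h = N_h/N and N = 3250:
  stratum East: (1300/3250)²·0.5²/304 = 0.000131579
  stratum West: (1950/3250)²·1.1²/65 = 0.00670154
V_st = 0.00683312
V_srs = s²/n = 2.713/369 = 0.0073523
deff = V_st / V_srs = 0.00683312/0.0073523 = 0.9294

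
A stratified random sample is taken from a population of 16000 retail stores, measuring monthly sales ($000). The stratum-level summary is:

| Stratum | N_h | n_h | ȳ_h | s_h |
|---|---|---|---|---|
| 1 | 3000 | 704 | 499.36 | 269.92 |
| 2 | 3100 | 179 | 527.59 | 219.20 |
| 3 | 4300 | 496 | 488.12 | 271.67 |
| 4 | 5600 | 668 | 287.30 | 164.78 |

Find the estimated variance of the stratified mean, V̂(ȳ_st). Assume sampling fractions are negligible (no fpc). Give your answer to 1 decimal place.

V̂(ȳ_st) = Σ W_h² s_h²/n_h, with W_h = N_h/N and N = 16000:
  stratum 1: (3000/16000)²·269.92²/704 = 3.63831
  stratum 2: (3100/16000)²·219.20²/179 = 10.0765
  stratum 3: (4300/16000)²·271.67²/496 = 10.7473
  stratum 4: (5600/16000)²·164.78²/668 = 4.9793
V̂(ȳ_st) = 29.4414

V̂(ȳ_st) ≈ 29.4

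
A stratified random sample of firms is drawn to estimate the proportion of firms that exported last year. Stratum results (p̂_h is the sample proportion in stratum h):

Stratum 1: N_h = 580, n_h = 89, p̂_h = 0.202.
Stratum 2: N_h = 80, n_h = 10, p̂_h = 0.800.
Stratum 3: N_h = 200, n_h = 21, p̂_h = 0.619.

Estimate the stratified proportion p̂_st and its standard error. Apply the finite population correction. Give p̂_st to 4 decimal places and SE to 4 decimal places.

N = 860; stratum weights W_h = N_h/N.
p̂_st = Σ W_h p̂_h = (580·0.202 + 80·0.800 + 200·0.619)/860 = 0.35460
V̂(p̂_st) = Σ W_h² (1 − n_h/N_h) p̂_h(1−p̂_h)/(n_h−1):
  stratum 1: (580/860)²·(1 − 89/580)·0.202·0.798/88 = 0.000705317
  stratum 2: (80/860)²·(1 − 10/80)·0.800·0.200/9 = 0.000134607
  stratum 3: (200/860)²·(1 − 21/200)·0.619·0.381/20 = 0.000570784
V̂(p̂_st) = 0.00141071; SE = √V̂ = 0.0375594

p̂_st ≈ 0.3546, SE ≈ 0.0376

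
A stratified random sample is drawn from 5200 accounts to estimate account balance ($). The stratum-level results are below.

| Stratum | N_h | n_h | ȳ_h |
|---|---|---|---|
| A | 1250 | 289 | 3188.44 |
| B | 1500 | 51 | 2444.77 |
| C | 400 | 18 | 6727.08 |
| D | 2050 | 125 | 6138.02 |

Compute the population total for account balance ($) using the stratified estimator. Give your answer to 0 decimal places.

τ̂_st = Σ N_h ȳ_h = 1250·3188.44 + 1500·2444.77 + 400·6727.08 + 2050·6138.02 = 22926478

τ̂_st ≈ 22926478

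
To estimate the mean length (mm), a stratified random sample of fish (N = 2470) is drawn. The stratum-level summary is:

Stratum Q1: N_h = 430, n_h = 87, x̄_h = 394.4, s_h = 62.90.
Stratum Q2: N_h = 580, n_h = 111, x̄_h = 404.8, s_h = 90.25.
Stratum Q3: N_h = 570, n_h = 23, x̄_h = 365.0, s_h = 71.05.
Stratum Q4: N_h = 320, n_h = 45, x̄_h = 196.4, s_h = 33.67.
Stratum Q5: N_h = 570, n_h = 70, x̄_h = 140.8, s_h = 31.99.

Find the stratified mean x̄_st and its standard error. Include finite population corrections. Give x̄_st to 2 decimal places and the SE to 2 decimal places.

x̄_st ≈ 305.88, SE ≈ 4.08

x̄_st = Σ W_h x̄_h = (430·394.4 + 580·404.8 + 570·365.0 + 320·196.4 + 570·140.8)/2470 = 305.88259
V̂(x̄_st) = Σ W_h² (1 − n_h/N_h) s_h²/n_h, with W_h = N_h/N and N = 2470:
  stratum Q1: (430/2470)²·(1 − 87/430)·62.90²/87 = 1.09939
  stratum Q2: (580/2470)²·(1 − 111/580)·90.25²/111 = 3.27174
  stratum Q3: (570/2470)²·(1 − 23/570)·71.05²/23 = 11.2168
  stratum Q4: (320/2470)²·(1 − 45/320)·33.67²/45 = 0.363381
  stratum Q5: (570/2470)²·(1 − 70/570)·31.99²/70 = 0.682938
V̂(x̄_st) = 16.6342
SE(x̄_st) = √16.6342 = 4.07851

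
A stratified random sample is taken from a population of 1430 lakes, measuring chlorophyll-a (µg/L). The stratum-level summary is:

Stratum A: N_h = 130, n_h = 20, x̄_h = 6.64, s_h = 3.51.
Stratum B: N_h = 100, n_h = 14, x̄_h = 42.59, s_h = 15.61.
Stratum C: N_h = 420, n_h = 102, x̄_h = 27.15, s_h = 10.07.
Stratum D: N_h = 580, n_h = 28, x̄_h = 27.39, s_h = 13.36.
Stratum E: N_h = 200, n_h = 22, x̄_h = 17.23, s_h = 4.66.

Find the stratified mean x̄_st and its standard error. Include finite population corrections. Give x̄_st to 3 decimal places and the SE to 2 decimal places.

x̄_st ≈ 25.075, SE ≈ 1.08

x̄_st = Σ W_h x̄_h = (130·6.64 + 100·42.59 + 420·27.15 + 580·27.39 + 200·17.23)/1430 = 25.07510
V̂(x̄_st) = Σ W_h² (1 − n_h/N_h) s_h²/n_h, with W_h = N_h/N and N = 1430:
  stratum A: (130/1430)²·(1 − 20/130)·3.51²/20 = 0.00430773
  stratum B: (100/1430)²·(1 − 14/100)·15.61²/14 = 0.0731988
  stratum C: (420/1430)²·(1 − 102/420)·10.07²/102 = 0.0649326
  stratum D: (580/1430)²·(1 − 28/580)·13.36²/28 = 0.998044
  stratum E: (200/1430)²·(1 − 22/200)·4.66²/22 = 0.0171841
V̂(x̄_st) = 1.15767
SE(x̄_st) = √1.15767 = 1.07595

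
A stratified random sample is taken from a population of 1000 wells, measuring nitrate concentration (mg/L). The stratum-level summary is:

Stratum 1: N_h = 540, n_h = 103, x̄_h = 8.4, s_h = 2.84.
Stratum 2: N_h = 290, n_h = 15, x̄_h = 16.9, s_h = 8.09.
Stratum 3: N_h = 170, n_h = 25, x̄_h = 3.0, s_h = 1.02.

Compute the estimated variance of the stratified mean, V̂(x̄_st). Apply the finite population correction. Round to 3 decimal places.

V̂(x̄_st) = Σ W_h² (1 − n_h/N_h) s_h²/n_h, with W_h = N_h/N and N = 1000:
  stratum 1: (540/1000)²·(1 − 103/540)·2.84²/103 = 0.0184788
  stratum 2: (290/1000)²·(1 − 15/290)·8.09²/15 = 0.347966
  stratum 3: (170/1000)²·(1 − 25/170)·1.02²/25 = 0.00102583
V̂(x̄_st) = 0.36747

V̂(x̄_st) ≈ 0.367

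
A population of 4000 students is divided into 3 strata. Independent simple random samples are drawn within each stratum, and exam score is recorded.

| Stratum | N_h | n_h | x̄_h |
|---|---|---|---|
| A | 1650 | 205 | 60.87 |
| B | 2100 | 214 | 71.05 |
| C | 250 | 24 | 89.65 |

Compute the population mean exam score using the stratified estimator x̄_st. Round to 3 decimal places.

x̄_st ≈ 68.013

N = Σ N_h = 4000. Stratum weights W_h = N_h/N.
x̄_st = (1650·60.87 + 2100·71.05 + 250·89.65) / 4000 = 68.01325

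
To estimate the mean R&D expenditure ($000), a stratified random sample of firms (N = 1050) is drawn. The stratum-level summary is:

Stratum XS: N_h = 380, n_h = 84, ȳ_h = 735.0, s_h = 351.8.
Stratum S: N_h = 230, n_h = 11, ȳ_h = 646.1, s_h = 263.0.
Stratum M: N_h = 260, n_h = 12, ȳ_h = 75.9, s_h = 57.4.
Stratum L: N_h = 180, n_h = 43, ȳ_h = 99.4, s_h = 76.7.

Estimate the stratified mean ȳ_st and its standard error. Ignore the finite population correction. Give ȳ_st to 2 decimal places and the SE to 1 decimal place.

ȳ_st ≈ 443.36, SE ≈ 22.7

ȳ_st = Σ W_h ȳ_h = (380·735.0 + 230·646.1 + 260·75.9 + 180·99.4)/1050 = 443.36095
V̂(ȳ_st) = Σ W_h² s_h²/n_h, with W_h = N_h/N and N = 1050:
  stratum XS: (380/1050)²·351.8²/84 = 192.975
  stratum S: (230/1050)²·263.0²/11 = 301.714
  stratum M: (260/1050)²·57.4²/12 = 16.8349
  stratum L: (180/1050)²·76.7²/43 = 4.02058
V̂(ȳ_st) = 515.545
SE(ȳ_st) = √515.545 = 22.7056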